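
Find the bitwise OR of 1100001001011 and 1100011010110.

OR: 1 when either bit is 1
  1100001001011
| 1100011010110
---------------
  1100011011111
Decimal: 6219 | 6358 = 6367



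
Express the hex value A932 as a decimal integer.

Expand by place value (powers of 16):
Digit values: A = 10
A932 = 10 × 16^3 + 9 × 16^2 + 3 × 16^1 + 2 × 16^0
= 10 × 4096 + 9 × 256 + 3 × 16 + 2 × 1
= 40960 + 2304 + 48 + 2
= 43314



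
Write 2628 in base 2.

Using repeated division by 2:
2628 ÷ 2 = 1314 remainder 0
1314 ÷ 2 = 657 remainder 0
657 ÷ 2 = 328 remainder 1
328 ÷ 2 = 164 remainder 0
164 ÷ 2 = 82 remainder 0
82 ÷ 2 = 41 remainder 0
41 ÷ 2 = 20 remainder 1
20 ÷ 2 = 10 remainder 0
10 ÷ 2 = 5 remainder 0
5 ÷ 2 = 2 remainder 1
2 ÷ 2 = 1 remainder 0
1 ÷ 2 = 0 remainder 1
Reading remainders bottom to top: 101001000100



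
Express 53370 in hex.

Using repeated division by 16 (digits 10–15 are A–F):
53370 ÷ 16 = 3335 remainder 10 (A)
3335 ÷ 16 = 208 remainder 7
208 ÷ 16 = 13 remainder 0
13 ÷ 16 = 0 remainder 13 (D)
Reading remainders bottom to top: D07A



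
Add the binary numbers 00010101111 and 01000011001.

Add column by column from the right: bit + bit + carry-in; write the sum mod 2, carry 1 when the sum is 2 or 3.
carry:  00001111110
        00010101111
+       01000011001
-------------------
       001011001000
(the carry out of the leftmost column, 0, becomes the leading bit)
Decimal check:
  00010101111 = 128 + 32 + 8 + 4 + 2 + 1 = 175
  01000011001 = 512 + 16 + 8 + 1 = 537
  175 + 537 = 712, and 001011001000 = 512 + 128 + 64 + 8 = 712 ✓



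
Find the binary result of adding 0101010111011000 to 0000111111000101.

Add column by column from the right: bit + bit + carry-in; write the sum mod 2, carry 1 when the sum is 2 or 3.
carry:  0011111110000000
        0101010111011000
+       0000111111000101
------------------------
       00110010110011101
(the carry out of the leftmost column, 0, becomes the leading bit)
Decimal check:
  0101010111011000 = 16384 + 4096 + 1024 + 256 + 128 + 64 + 16 + 8 = 21976
  0000111111000101 = 2048 + 1024 + 512 + 256 + 128 + 64 + 4 + 1 = 4037
  21976 + 4037 = 26013, and 00110010110011101 = 16384 + 8192 + 1024 + 256 + 128 + 16 + 8 + 4 + 1 = 26013 ✓



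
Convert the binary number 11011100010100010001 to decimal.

Sum of powers of 2 for each 1-bit:
2^0 + 2^4 + 2^8 + 2^10 + 2^14 + 2^15 + 2^16 + 2^18 + 2^19
= 1 + 16 + 256 + 1024 + 16384 + 32768 + 65536 + 262144 + 524288
= 902417



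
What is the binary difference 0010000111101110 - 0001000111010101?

Method 1 - Direct subtraction (column by column from the right: bit − bit − borrow-in; if negative, add 2 and borrow 1 from the next column):
borrow: 0010000000100010
        0010000111101110
-       0001000111010101
------------------------
        0001000000011001

Method 2 - Add two's complement:
Two's complement of 0001000111010101: invert → 1110111000101010, add 1 → 1110111000101011
  0010000111101110
+ 1110111000101011
------------------
 10001000000011001  (end carry out of the top bit = 1)
Discarding the end carry: 0001000000011001
Decimal check:
  0010000111101110 = 8192 + 256 + 128 + 64 + 32 + 8 + 4 + 2 = 8686
  0001000111010101 = 4096 + 256 + 128 + 64 + 16 + 4 + 1 = 4565
  8686 - 4565 = 4121, and 0001000000011001 = 4096 + 16 + 8 + 1 = 4121 ✓



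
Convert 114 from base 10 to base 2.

Using repeated division by 2:
114 ÷ 2 = 57 remainder 0
57 ÷ 2 = 28 remainder 1
28 ÷ 2 = 14 remainder 0
14 ÷ 2 = 7 remainder 0
7 ÷ 2 = 3 remainder 1
3 ÷ 2 = 1 remainder 1
1 ÷ 2 = 0 remainder 1
Reading remainders bottom to top: 1110010



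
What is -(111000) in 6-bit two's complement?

Original (sign bit 1, negative): 111000
Step 1 - Invert all bits: 000111
Step 2 - Add 1: 001000
Verification: 111000 + 001000 = 1000000; discarding the end carry (carry out of the top bit) leaves the 6-bit value 000000, as required for x + (-x)



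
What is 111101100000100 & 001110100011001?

AND: 1 only when both bits are 1
  111101100000100
& 001110100011001
-----------------
  001100100000000
Decimal: 31492 & 7449 = 6400



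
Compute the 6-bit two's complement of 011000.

Original: 011000
Step 1 - Invert all bits: 100111
Step 2 - Add 1: 101000
Verification: 011000 + 101000 = 1000000; discarding the end carry (carry out of the top bit) leaves the 6-bit value 000000, as required for x + (-x)



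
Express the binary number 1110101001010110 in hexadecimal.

Group into 4-bit nibbles from right:
  1110 = E
  1010 = A
  0101 = 5
  0110 = 6
Result: EA56



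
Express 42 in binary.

Using repeated division by 2:
42 ÷ 2 = 21 remainder 0
21 ÷ 2 = 10 remainder 1
10 ÷ 2 = 5 remainder 0
5 ÷ 2 = 2 remainder 1
2 ÷ 2 = 1 remainder 0
1 ÷ 2 = 0 remainder 1
Reading remainders bottom to top: 101010



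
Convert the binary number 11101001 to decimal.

Sum of powers of 2 for each 1-bit:
2^0 + 2^3 + 2^5 + 2^6 + 2^7
= 1 + 8 + 32 + 64 + 128
= 233



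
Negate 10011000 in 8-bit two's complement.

Original (sign bit 1, negative): 10011000
Step 1 - Invert all bits: 01100111
Step 2 - Add 1: 01101000
Verification: 10011000 + 01101000 = 100000000; discarding the end carry (carry out of the top bit) leaves the 8-bit value 00000000, as required for x + (-x)



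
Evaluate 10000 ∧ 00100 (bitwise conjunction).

AND: 1 only when both bits are 1
  10000
& 00100
-------
  00000
Decimal: 16 & 4 = 0



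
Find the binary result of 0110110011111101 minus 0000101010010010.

Method 1 - Direct subtraction (column by column from the right: bit − bit − borrow-in; if negative, add 2 and borrow 1 from the next column):
borrow: 0000010000000100
        0110110011111101
-       0000101010010010
------------------------
        0110001001101011

Method 2 - Add two's complement:
Two's complement of 0000101010010010: invert → 1111010101101101, add 1 → 1111010101101110
  0110110011111101
+ 1111010101101110
------------------
 10110001001101011  (end carry out of the top bit = 1)
Discarding the end carry: 0110001001101011
Decimal check:
  0110110011111101 = 16384 + 8192 + 2048 + 1024 + 128 + 64 + 32 + 16 + 8 + 4 + 1 = 27901
  0000101010010010 = 2048 + 512 + 128 + 16 + 2 = 2706
  27901 - 2706 = 25195, and 0110001001101011 = 16384 + 8192 + 512 + 64 + 32 + 8 + 2 + 1 = 25195 ✓



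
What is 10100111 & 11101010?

AND: 1 only when both bits are 1
  10100111
& 11101010
----------
  10100010
Decimal: 167 & 234 = 162



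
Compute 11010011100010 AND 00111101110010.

AND: 1 only when both bits are 1
  11010011100010
& 00111101110010
----------------
  00010001100010
Decimal: 13538 & 3954 = 1122



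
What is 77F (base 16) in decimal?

Expand by place value (powers of 16):
Digit values: F = 15
77F = 7 × 16^2 + 7 × 16^1 + 15 × 16^0
= 7 × 256 + 7 × 16 + 15 × 1
= 1792 + 112 + 15
= 1919



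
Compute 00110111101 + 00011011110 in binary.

Add column by column from the right: bit + bit + carry-in; write the sum mod 2, carry 1 when the sum is 2 or 3.
carry:  01111111000
        00110111101
+       00011011110
-------------------
       001010011011
(the carry out of the leftmost column, 0, becomes the leading bit)
Decimal check:
  00110111101 = 256 + 128 + 32 + 16 + 8 + 4 + 1 = 445
  00011011110 = 128 + 64 + 16 + 8 + 4 + 2 = 222
  445 + 222 = 667, and 001010011011 = 512 + 128 + 16 + 8 + 2 + 1 = 667 ✓



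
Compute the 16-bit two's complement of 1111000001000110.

Original (sign bit 1, negative): 1111000001000110
Step 1 - Invert all bits: 0000111110111001
Step 2 - Add 1: 0000111110111010
Verification: 1111000001000110 + 0000111110111010 = 10000000000000000; discarding the end carry (carry out of the top bit) leaves the 16-bit value 0000000000000000, as required for x + (-x)



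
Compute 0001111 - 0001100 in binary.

Method 1 - Direct subtraction (column by column from the right: bit − bit − borrow-in; if negative, add 2 and borrow 1 from the next column):
borrow: 0000000
        0001111
-       0001100
---------------
        0000011

Method 2 - Add two's complement:
Two's complement of 0001100: invert → 1110011, add 1 → 1110100
  0001111
+ 1110100
---------
 10000011  (end carry out of the top bit = 1)
Discarding the end carry: 0000011
Decimal check:
  0001111 = 8 + 4 + 2 + 1 = 15
  0001100 = 8 + 4 = 12
  15 - 12 = 3, and 0000011 = 2 + 1 = 3 ✓



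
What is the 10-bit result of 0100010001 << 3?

Original: 0100010001 (decimal 273)
Shift left by 3 positions
Append 3 zeros on the right and drop the 3 high bits that overflow the 10-bit width
Result: 0010001000 (decimal 136)
Equivalent: 273 << 3 = 273 × 2^3 = 2184, truncated to 10 bits = 136



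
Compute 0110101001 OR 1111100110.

OR: 1 when either bit is 1
  0110101001
| 1111100110
------------
  1111101111
Decimal: 425 | 998 = 1007



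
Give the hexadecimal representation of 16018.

Using repeated division by 16 (digits 10–15 are A–F):
16018 ÷ 16 = 1001 remainder 2
1001 ÷ 16 = 62 remainder 9
62 ÷ 16 = 3 remainder 14 (E)
3 ÷ 16 = 0 remainder 3
Reading remainders bottom to top: 3E92



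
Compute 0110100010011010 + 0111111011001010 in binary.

Add column by column from the right: bit + bit + carry-in; write the sum mod 2, carry 1 when the sum is 2 or 3.
carry:  1111000100110100
        0110100010011010
+       0111111011001010
------------------------
       01110011101100100
(the carry out of the leftmost column, 0, becomes the leading bit)
Decimal check:
  0110100010011010 = 16384 + 8192 + 2048 + 128 + 16 + 8 + 2 = 26778
  0111111011001010 = 16384 + 8192 + 4096 + 2048 + 1024 + 512 + 128 + 64 + 8 + 2 = 32458
  26778 + 32458 = 59236, and 01110011101100100 = 32768 + 16384 + 8192 + 1024 + 512 + 256 + 64 + 32 + 4 = 59236 ✓



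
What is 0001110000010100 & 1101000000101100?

AND: 1 only when both bits are 1
  0001110000010100
& 1101000000101100
------------------
  0001000000000100
Decimal: 7188 & 53292 = 4100



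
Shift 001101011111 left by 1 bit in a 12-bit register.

Original: 001101011111 (decimal 863)
Shift left by 1 position
Append 1 zero on the right
Result: 011010111110 (decimal 1726)
Equivalent: 863 << 1 = 863 × 2^1 = 1726



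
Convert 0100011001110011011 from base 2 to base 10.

Sum of powers of 2 for each 1-bit:
2^0 + 2^1 + 2^3 + 2^4 + 2^7 + 2^8 + 2^9 + 2^12 + 2^13 + 2^17
= 1 + 2 + 8 + 16 + 128 + 256 + 512 + 4096 + 8192 + 131072
= 144283



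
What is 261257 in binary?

Using repeated division by 2:
261257 ÷ 2 = 130628 remainder 1
130628 ÷ 2 = 65314 remainder 0
65314 ÷ 2 = 32657 remainder 0
32657 ÷ 2 = 16328 remainder 1
16328 ÷ 2 = 8164 remainder 0
8164 ÷ 2 = 4082 remainder 0
4082 ÷ 2 = 2041 remainder 0
2041 ÷ 2 = 1020 remainder 1
1020 ÷ 2 = 510 remainder 0
510 ÷ 2 = 255 remainder 0
255 ÷ 2 = 127 remainder 1
127 ÷ 2 = 63 remainder 1
63 ÷ 2 = 31 remainder 1
31 ÷ 2 = 15 remainder 1
15 ÷ 2 = 7 remainder 1
7 ÷ 2 = 3 remainder 1
3 ÷ 2 = 1 remainder 1
1 ÷ 2 = 0 remainder 1
Reading remainders bottom to top: 111111110010001001



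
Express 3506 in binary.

Using repeated division by 2:
3506 ÷ 2 = 1753 remainder 0
1753 ÷ 2 = 876 remainder 1
876 ÷ 2 = 438 remainder 0
438 ÷ 2 = 219 remainder 0
219 ÷ 2 = 109 remainder 1
109 ÷ 2 = 54 remainder 1
54 ÷ 2 = 27 remainder 0
27 ÷ 2 = 13 remainder 1
13 ÷ 2 = 6 remainder 1
6 ÷ 2 = 3 remainder 0
3 ÷ 2 = 1 remainder 1
1 ÷ 2 = 0 remainder 1
Reading remainders bottom to top: 110110110010



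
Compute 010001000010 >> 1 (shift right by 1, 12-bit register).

Original: 010001000010 (decimal 1090)
Shift right by 1 position
Drop the 1 low bit; fill with zero on the left
Result: 001000100001 (decimal 545)
Equivalent: 1090 >> 1 = 1090 ÷ 2^1 = 545



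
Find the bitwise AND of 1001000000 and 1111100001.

AND: 1 only when both bits are 1
  1001000000
& 1111100001
------------
  1001000000
Decimal: 576 & 993 = 576



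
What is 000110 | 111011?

OR: 1 when either bit is 1
  000110
| 111011
--------
  111111
Decimal: 6 | 59 = 63



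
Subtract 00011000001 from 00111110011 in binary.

Method 1 - Direct subtraction (column by column from the right: bit − bit − borrow-in; if negative, add 2 and borrow 1 from the next column):
borrow: 00000000000
        00111110011
-       00011000001
-------------------
        00100110010

Method 2 - Add two's complement:
Two's complement of 00011000001: invert → 11100111110, add 1 → 11100111111
  00111110011
+ 11100111111
-------------
 100100110010  (end carry out of the top bit = 1)
Discarding the end carry: 00100110010
Decimal check:
  00111110011 = 256 + 128 + 64 + 32 + 16 + 2 + 1 = 499
  00011000001 = 128 + 64 + 1 = 193
  499 - 193 = 306, and 00100110010 = 256 + 32 + 16 + 2 = 306 ✓



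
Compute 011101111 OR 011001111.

OR: 1 when either bit is 1
  011101111
| 011001111
-----------
  011101111
Decimal: 239 | 207 = 239



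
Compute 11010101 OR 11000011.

OR: 1 when either bit is 1
  11010101
| 11000011
----------
  11010111
Decimal: 213 | 195 = 215



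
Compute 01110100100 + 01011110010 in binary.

Add column by column from the right: bit + bit + carry-in; write the sum mod 2, carry 1 when the sum is 2 or 3.
carry:  11111000000
        01110100100
+       01011110010
-------------------
       011010010110
(the carry out of the leftmost column, 0, becomes the leading bit)
Decimal check:
  01110100100 = 512 + 256 + 128 + 32 + 4 = 932
  01011110010 = 512 + 128 + 64 + 32 + 16 + 2 = 754
  932 + 754 = 1686, and 011010010110 = 1024 + 512 + 128 + 16 + 4 + 2 = 1686 ✓



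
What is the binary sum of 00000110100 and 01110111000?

Add column by column from the right: bit + bit + carry-in; write the sum mod 2, carry 1 when the sum is 2 or 3.
carry:  00001100000
        00000110100
+       01110111000
-------------------
       001111101100
(the carry out of the leftmost column, 0, becomes the leading bit)
Decimal check:
  00000110100 = 32 + 16 + 4 = 52
  01110111000 = 512 + 256 + 128 + 32 + 16 + 8 = 952
  52 + 952 = 1004, and 001111101100 = 512 + 256 + 128 + 64 + 32 + 8 + 4 = 1004 ✓



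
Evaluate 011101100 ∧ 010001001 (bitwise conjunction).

AND: 1 only when both bits are 1
  011101100
& 010001001
-----------
  010001000
Decimal: 236 & 137 = 136



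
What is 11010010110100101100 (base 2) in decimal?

Sum of powers of 2 for each 1-bit:
2^2 + 2^3 + 2^5 + 2^8 + 2^10 + 2^11 + 2^13 + 2^16 + 2^18 + 2^19
= 4 + 8 + 32 + 256 + 1024 + 2048 + 8192 + 65536 + 262144 + 524288
= 863532



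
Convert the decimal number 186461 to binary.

Using repeated division by 2:
186461 ÷ 2 = 93230 remainder 1
93230 ÷ 2 = 46615 remainder 0
46615 ÷ 2 = 23307 remainder 1
23307 ÷ 2 = 11653 remainder 1
11653 ÷ 2 = 5826 remainder 1
5826 ÷ 2 = 2913 remainder 0
2913 ÷ 2 = 1456 remainder 1
1456 ÷ 2 = 728 remainder 0
728 ÷ 2 = 364 remainder 0
364 ÷ 2 = 182 remainder 0
182 ÷ 2 = 91 remainder 0
91 ÷ 2 = 45 remainder 1
45 ÷ 2 = 22 remainder 1
22 ÷ 2 = 11 remainder 0
11 ÷ 2 = 5 remainder 1
5 ÷ 2 = 2 remainder 1
2 ÷ 2 = 1 remainder 0
1 ÷ 2 = 0 remainder 1
Reading remainders bottom to top: 101101100001011101



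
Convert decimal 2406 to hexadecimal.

Using repeated division by 16 (digits 10–15 are A–F):
2406 ÷ 16 = 150 remainder 6
150 ÷ 16 = 9 remainder 6
9 ÷ 16 = 0 remainder 9
Reading remainders bottom to top: 966



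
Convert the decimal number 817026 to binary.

Using repeated division by 2:
817026 ÷ 2 = 408513 remainder 0
408513 ÷ 2 = 204256 remainder 1
204256 ÷ 2 = 102128 remainder 0
102128 ÷ 2 = 51064 remainder 0
51064 ÷ 2 = 25532 remainder 0
25532 ÷ 2 = 12766 remainder 0
12766 ÷ 2 = 6383 remainder 0
6383 ÷ 2 = 3191 remainder 1
3191 ÷ 2 = 1595 remainder 1
1595 ÷ 2 = 797 remainder 1
797 ÷ 2 = 398 remainder 1
398 ÷ 2 = 199 remainder 0
199 ÷ 2 = 99 remainder 1
99 ÷ 2 = 49 remainder 1
49 ÷ 2 = 24 remainder 1
24 ÷ 2 = 12 remainder 0
12 ÷ 2 = 6 remainder 0
6 ÷ 2 = 3 remainder 0
3 ÷ 2 = 1 remainder 1
1 ÷ 2 = 0 remainder 1
Reading remainders bottom to top: 11000111011110000010



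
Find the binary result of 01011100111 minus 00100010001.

Method 1 - Direct subtraction (column by column from the right: bit − bit − borrow-in; if negative, add 2 and borrow 1 from the next column):
borrow: 01000100000
        01011100111
-       00100010001
-------------------
        00111010110

Method 2 - Add two's complement:
Two's complement of 00100010001: invert → 11011101110, add 1 → 11011101111
  01011100111
+ 11011101111
-------------
 100111010110  (end carry out of the top bit = 1)
Discarding the end carry: 00111010110
Decimal check:
  01011100111 = 512 + 128 + 64 + 32 + 4 + 2 + 1 = 743
  00100010001 = 256 + 16 + 1 = 273
  743 - 273 = 470, and 00111010110 = 256 + 128 + 64 + 16 + 4 + 2 = 470 ✓



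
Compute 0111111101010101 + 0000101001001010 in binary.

Add column by column from the right: bit + bit + carry-in; write the sum mod 2, carry 1 when the sum is 2 or 3.
carry:  1111110010000000
        0111111101010101
+       0000101001001010
------------------------
       01000100110011111
(the carry out of the leftmost column, 0, becomes the leading bit)
Decimal check:
  0111111101010101 = 16384 + 8192 + 4096 + 2048 + 1024 + 512 + 256 + 64 + 16 + 4 + 1 = 32597
  0000101001001010 = 2048 + 512 + 64 + 8 + 2 = 2634
  32597 + 2634 = 35231, and 01000100110011111 = 32768 + 2048 + 256 + 128 + 16 + 8 + 4 + 2 + 1 = 35231 ✓



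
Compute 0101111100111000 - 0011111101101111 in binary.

Method 1 - Direct subtraction (column by column from the right: bit − bit − borrow-in; if negative, add 2 and borrow 1 from the next column):
borrow: 0111111110011110
        0101111100111000
-       0011111101101111
------------------------
        0001111111001001

Method 2 - Add two's complement:
Two's complement of 0011111101101111: invert → 1100000010010000, add 1 → 1100000010010001
  0101111100111000
+ 1100000010010001
------------------
 10001111111001001  (end carry out of the top bit = 1)
Discarding the end carry: 0001111111001001
Decimal check:
  0101111100111000 = 16384 + 4096 + 2048 + 1024 + 512 + 256 + 32 + 16 + 8 = 24376
  0011111101101111 = 8192 + 4096 + 2048 + 1024 + 512 + 256 + 64 + 32 + 8 + 4 + 2 + 1 = 16239
  24376 - 16239 = 8137, and 0001111111001001 = 4096 + 2048 + 1024 + 512 + 256 + 128 + 64 + 8 + 1 = 8137 ✓



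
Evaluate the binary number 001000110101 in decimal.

Sum of powers of 2 for each 1-bit:
2^0 + 2^2 + 2^4 + 2^5 + 2^9
= 1 + 4 + 16 + 32 + 512
= 565



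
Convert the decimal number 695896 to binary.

Using repeated division by 2:
695896 ÷ 2 = 347948 remainder 0
347948 ÷ 2 = 173974 remainder 0
173974 ÷ 2 = 86987 remainder 0
86987 ÷ 2 = 43493 remainder 1
43493 ÷ 2 = 21746 remainder 1
21746 ÷ 2 = 10873 remainder 0
10873 ÷ 2 = 5436 remainder 1
5436 ÷ 2 = 2718 remainder 0
2718 ÷ 2 = 1359 remainder 0
1359 ÷ 2 = 679 remainder 1
679 ÷ 2 = 339 remainder 1
339 ÷ 2 = 169 remainder 1
169 ÷ 2 = 84 remainder 1
84 ÷ 2 = 42 remainder 0
42 ÷ 2 = 21 remainder 0
21 ÷ 2 = 10 remainder 1
10 ÷ 2 = 5 remainder 0
5 ÷ 2 = 2 remainder 1
2 ÷ 2 = 1 remainder 0
1 ÷ 2 = 0 remainder 1
Reading remainders bottom to top: 10101001111001011000



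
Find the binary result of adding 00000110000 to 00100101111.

Add column by column from the right: bit + bit + carry-in; write the sum mod 2, carry 1 when the sum is 2 or 3.
carry:  00001000000
        00000110000
+       00100101111
-------------------
       000101011111
(the carry out of the leftmost column, 0, becomes the leading bit)
Decimal check:
  00000110000 = 32 + 16 = 48
  00100101111 = 256 + 32 + 8 + 4 + 2 + 1 = 303
  48 + 303 = 351, and 000101011111 = 256 + 64 + 16 + 8 + 4 + 2 + 1 = 351 ✓



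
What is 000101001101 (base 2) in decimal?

Sum of powers of 2 for each 1-bit:
2^0 + 2^2 + 2^3 + 2^6 + 2^8
= 1 + 4 + 8 + 64 + 256
= 333



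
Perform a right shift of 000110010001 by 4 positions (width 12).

Original: 000110010001 (decimal 401)
Shift right by 4 positions
Drop the 4 low bits; fill with zeros on the left
Result: 000000011001 (decimal 25)
Equivalent: 401 >> 4 = 401 ÷ 2^4 = 25



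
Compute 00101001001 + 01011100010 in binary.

Add column by column from the right: bit + bit + carry-in; write the sum mod 2, carry 1 when the sum is 2 or 3.
carry:  11110000000
        00101001001
+       01011100010
-------------------
       010000101011
(the carry out of the leftmost column, 0, becomes the leading bit)
Decimal check:
  00101001001 = 256 + 64 + 8 + 1 = 329
  01011100010 = 512 + 128 + 64 + 32 + 2 = 738
  329 + 738 = 1067, and 010000101011 = 1024 + 32 + 8 + 2 + 1 = 1067 ✓



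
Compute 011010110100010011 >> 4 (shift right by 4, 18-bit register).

Original: 011010110100010011 (decimal 109843)
Shift right by 4 positions
Drop the 4 low bits; fill with zeros on the left
Result: 000001101011010001 (decimal 6865)
Equivalent: 109843 >> 4 = 109843 ÷ 2^4 = 6865



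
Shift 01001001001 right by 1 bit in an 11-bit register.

Original: 01001001001 (decimal 585)
Shift right by 1 position
Drop the 1 low bit; fill with zero on the left
Result: 00100100100 (decimal 292)
Equivalent: 585 >> 1 = 585 ÷ 2^1 = 292



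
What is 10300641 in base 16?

Using repeated division by 16 (digits 10–15 are A–F):
10300641 ÷ 16 = 643790 remainder 1
643790 ÷ 16 = 40236 remainder 14 (E)
40236 ÷ 16 = 2514 remainder 12 (C)
2514 ÷ 16 = 157 remainder 2
157 ÷ 16 = 9 remainder 13 (D)
9 ÷ 16 = 0 remainder 9
Reading remainders bottom to top: 9D2CE1



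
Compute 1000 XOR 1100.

XOR: 1 when bits differ
  1000
^ 1100
------
  0100
Decimal: 8 ^ 12 = 4



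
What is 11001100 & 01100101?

AND: 1 only when both bits are 1
  11001100
& 01100101
----------
  01000100
Decimal: 204 & 101 = 68



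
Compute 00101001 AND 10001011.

AND: 1 only when both bits are 1
  00101001
& 10001011
----------
  00001001
Decimal: 41 & 139 = 9



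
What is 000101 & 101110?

AND: 1 only when both bits are 1
  000101
& 101110
--------
  000100
Decimal: 5 & 46 = 4



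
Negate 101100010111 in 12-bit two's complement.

Original (sign bit 1, negative): 101100010111
Step 1 - Invert all bits: 010011101000
Step 2 - Add 1: 010011101001
Verification: 101100010111 + 010011101001 = 1000000000000; discarding the end carry (carry out of the top bit) leaves the 12-bit value 000000000000, as required for x + (-x)



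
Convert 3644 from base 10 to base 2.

Using repeated division by 2:
3644 ÷ 2 = 1822 remainder 0
1822 ÷ 2 = 911 remainder 0
911 ÷ 2 = 455 remainder 1
455 ÷ 2 = 227 remainder 1
227 ÷ 2 = 113 remainder 1
113 ÷ 2 = 56 remainder 1
56 ÷ 2 = 28 remainder 0
28 ÷ 2 = 14 remainder 0
14 ÷ 2 = 7 remainder 0
7 ÷ 2 = 3 remainder 1
3 ÷ 2 = 1 remainder 1
1 ÷ 2 = 0 remainder 1
Reading remainders bottom to top: 111000111100



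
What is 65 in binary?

Using repeated division by 2:
65 ÷ 2 = 32 remainder 1
32 ÷ 2 = 16 remainder 0
16 ÷ 2 = 8 remainder 0
8 ÷ 2 = 4 remainder 0
4 ÷ 2 = 2 remainder 0
2 ÷ 2 = 1 remainder 0
1 ÷ 2 = 0 remainder 1
Reading remainders bottom to top: 1000001



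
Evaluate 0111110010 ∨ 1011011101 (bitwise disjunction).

OR: 1 when either bit is 1
  0111110010
| 1011011101
------------
  1111111111
Decimal: 498 | 733 = 1023



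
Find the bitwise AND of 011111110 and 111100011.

AND: 1 only when both bits are 1
  011111110
& 111100011
-----------
  011100010
Decimal: 254 & 483 = 226



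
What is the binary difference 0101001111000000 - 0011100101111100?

Method 1 - Direct subtraction (column by column from the right: bit − bit − borrow-in; if negative, add 2 and borrow 1 from the next column):
borrow: 0111000011111000
        0101001111000000
-       0011100101111100
------------------------
        0001101001000100

Method 2 - Add two's complement:
Two's complement of 0011100101111100: invert → 1100011010000011, add 1 → 1100011010000100
  0101001111000000
+ 1100011010000100
------------------
 10001101001000100  (end carry out of the top bit = 1)
Discarding the end carry: 0001101001000100
Decimal check:
  0101001111000000 = 16384 + 4096 + 512 + 256 + 128 + 64 = 21440
  0011100101111100 = 8192 + 4096 + 2048 + 256 + 64 + 32 + 16 + 8 + 4 = 14716
  21440 - 14716 = 6724, and 0001101001000100 = 4096 + 2048 + 512 + 64 + 4 = 6724 ✓



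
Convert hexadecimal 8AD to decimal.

Expand by place value (powers of 16):
Digit values: A = 10, D = 13
8AD = 8 × 16^2 + 10 × 16^1 + 13 × 16^0
= 8 × 256 + 10 × 16 + 13 × 1
= 2048 + 160 + 13
= 2221



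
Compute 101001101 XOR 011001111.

XOR: 1 when bits differ
  101001101
^ 011001111
-----------
  110000010
Decimal: 333 ^ 207 = 386



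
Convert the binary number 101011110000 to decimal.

Sum of powers of 2 for each 1-bit:
2^4 + 2^5 + 2^6 + 2^7 + 2^9 + 2^11
= 16 + 32 + 64 + 128 + 512 + 2048
= 2800



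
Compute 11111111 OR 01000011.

OR: 1 when either bit is 1
  11111111
| 01000011
----------
  11111111
Decimal: 255 | 67 = 255



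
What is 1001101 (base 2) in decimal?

Sum of powers of 2 for each 1-bit:
2^0 + 2^2 + 2^3 + 2^6
= 1 + 4 + 8 + 64
= 77



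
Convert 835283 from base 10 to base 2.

Using repeated division by 2:
835283 ÷ 2 = 417641 remainder 1
417641 ÷ 2 = 208820 remainder 1
208820 ÷ 2 = 104410 remainder 0
104410 ÷ 2 = 52205 remainder 0
52205 ÷ 2 = 26102 remainder 1
26102 ÷ 2 = 13051 remainder 0
13051 ÷ 2 = 6525 remainder 1
6525 ÷ 2 = 3262 remainder 1
3262 ÷ 2 = 1631 remainder 0
1631 ÷ 2 = 815 remainder 1
815 ÷ 2 = 407 remainder 1
407 ÷ 2 = 203 remainder 1
203 ÷ 2 = 101 remainder 1
101 ÷ 2 = 50 remainder 1
50 ÷ 2 = 25 remainder 0
25 ÷ 2 = 12 remainder 1
12 ÷ 2 = 6 remainder 0
6 ÷ 2 = 3 remainder 0
3 ÷ 2 = 1 remainder 1
1 ÷ 2 = 0 remainder 1
Reading remainders bottom to top: 11001011111011010011



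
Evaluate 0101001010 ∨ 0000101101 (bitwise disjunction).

OR: 1 when either bit is 1
  0101001010
| 0000101101
------------
  0101101111
Decimal: 330 | 45 = 367



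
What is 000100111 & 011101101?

AND: 1 only when both bits are 1
  000100111
& 011101101
-----------
  000100101
Decimal: 39 & 237 = 37



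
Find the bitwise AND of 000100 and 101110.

AND: 1 only when both bits are 1
  000100
& 101110
--------
  000100
Decimal: 4 & 46 = 4



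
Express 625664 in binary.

Using repeated division by 2:
625664 ÷ 2 = 312832 remainder 0
312832 ÷ 2 = 156416 remainder 0
156416 ÷ 2 = 78208 remainder 0
78208 ÷ 2 = 39104 remainder 0
39104 ÷ 2 = 19552 remainder 0
19552 ÷ 2 = 9776 remainder 0
9776 ÷ 2 = 4888 remainder 0
4888 ÷ 2 = 2444 remainder 0
2444 ÷ 2 = 1222 remainder 0
1222 ÷ 2 = 611 remainder 0
611 ÷ 2 = 305 remainder 1
305 ÷ 2 = 152 remainder 1
152 ÷ 2 = 76 remainder 0
76 ÷ 2 = 38 remainder 0
38 ÷ 2 = 19 remainder 0
19 ÷ 2 = 9 remainder 1
9 ÷ 2 = 4 remainder 1
4 ÷ 2 = 2 remainder 0
2 ÷ 2 = 1 remainder 0
1 ÷ 2 = 0 remainder 1
Reading remainders bottom to top: 10011000110000000000



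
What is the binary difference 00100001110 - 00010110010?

Method 1 - Direct subtraction (column by column from the right: bit − bit − borrow-in; if negative, add 2 and borrow 1 from the next column):
borrow: 00111100000
        00100001110
-       00010110010
-------------------
        00001011100

Method 2 - Add two's complement:
Two's complement of 00010110010: invert → 11101001101, add 1 → 11101001110
  00100001110
+ 11101001110
-------------
 100001011100  (end carry out of the top bit = 1)
Discarding the end carry: 00001011100
Decimal check:
  00100001110 = 256 + 8 + 4 + 2 = 270
  00010110010 = 128 + 32 + 16 + 2 = 178
  270 - 178 = 92, and 00001011100 = 64 + 16 + 8 + 4 = 92 ✓



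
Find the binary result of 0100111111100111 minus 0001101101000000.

Method 1 - Direct subtraction (column by column from the right: bit − bit − borrow-in; if negative, add 2 and borrow 1 from the next column):
borrow: 0110000000000000
        0100111111100111
-       0001101101000000
------------------------
        0011010010100111

Method 2 - Add two's complement:
Two's complement of 0001101101000000: invert → 1110010010111111, add 1 → 1110010011000000
  0100111111100111
+ 1110010011000000
------------------
 10011010010100111  (end carry out of the top bit = 1)
Discarding the end carry: 0011010010100111
Decimal check:
  0100111111100111 = 16384 + 2048 + 1024 + 512 + 256 + 128 + 64 + 32 + 4 + 2 + 1 = 20455
  0001101101000000 = 4096 + 2048 + 512 + 256 + 64 = 6976
  20455 - 6976 = 13479, and 0011010010100111 = 8192 + 4096 + 1024 + 128 + 32 + 4 + 2 + 1 = 13479 ✓



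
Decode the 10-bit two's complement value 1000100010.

Binary: 1000100010
Sign bit: 1 (negative)
Invert: 0111011101
Add 1:  0111011110
Magnitude: 0111011110 = 256 + 128 + 64 + 16 + 8 + 4 + 2 = 478
Value: -478



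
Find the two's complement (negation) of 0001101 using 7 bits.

Original: 0001101
Step 1 - Invert all bits: 1110010
Step 2 - Add 1: 1110011
Verification: 0001101 + 1110011 = 10000000; discarding the end carry (carry out of the top bit) leaves the 7-bit value 0000000, as required for x + (-x)



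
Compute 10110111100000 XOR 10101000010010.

XOR: 1 when bits differ
  10110111100000
^ 10101000010010
----------------
  00011111110010
Decimal: 11744 ^ 10770 = 2034



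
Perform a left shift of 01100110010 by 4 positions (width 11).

Original: 01100110010 (decimal 818)
Shift left by 4 positions
Append 4 zeros on the right and drop the 4 high bits that overflow the 11-bit width
Result: 01100100000 (decimal 800)
Equivalent: 818 << 4 = 818 × 2^4 = 13088, truncated to 11 bits = 800



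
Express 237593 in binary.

Using repeated division by 2:
237593 ÷ 2 = 118796 remainder 1
118796 ÷ 2 = 59398 remainder 0
59398 ÷ 2 = 29699 remainder 0
29699 ÷ 2 = 14849 remainder 1
14849 ÷ 2 = 7424 remainder 1
7424 ÷ 2 = 3712 remainder 0
3712 ÷ 2 = 1856 remainder 0
1856 ÷ 2 = 928 remainder 0
928 ÷ 2 = 464 remainder 0
464 ÷ 2 = 232 remainder 0
232 ÷ 2 = 116 remainder 0
116 ÷ 2 = 58 remainder 0
58 ÷ 2 = 29 remainder 0
29 ÷ 2 = 14 remainder 1
14 ÷ 2 = 7 remainder 0
7 ÷ 2 = 3 remainder 1
3 ÷ 2 = 1 remainder 1
1 ÷ 2 = 0 remainder 1
Reading remainders bottom to top: 111010000000011001



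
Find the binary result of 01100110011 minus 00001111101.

Method 1 - Direct subtraction (column by column from the right: bit − bit − borrow-in; if negative, add 2 and borrow 1 from the next column):
borrow: 00111111000
        01100110011
-       00001111101
-------------------
        01010110110

Method 2 - Add two's complement:
Two's complement of 00001111101: invert → 11110000010, add 1 → 11110000011
  01100110011
+ 11110000011
-------------
 101010110110  (end carry out of the top bit = 1)
Discarding the end carry: 01010110110
Decimal check:
  01100110011 = 512 + 256 + 32 + 16 + 2 + 1 = 819
  00001111101 = 64 + 32 + 16 + 8 + 4 + 1 = 125
  819 - 125 = 694, and 01010110110 = 512 + 128 + 32 + 16 + 4 + 2 = 694 ✓



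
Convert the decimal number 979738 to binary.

Using repeated division by 2:
979738 ÷ 2 = 489869 remainder 0
489869 ÷ 2 = 244934 remainder 1
244934 ÷ 2 = 122467 remainder 0
122467 ÷ 2 = 61233 remainder 1
61233 ÷ 2 = 30616 remainder 1
30616 ÷ 2 = 15308 remainder 0
15308 ÷ 2 = 7654 remainder 0
7654 ÷ 2 = 3827 remainder 0
3827 ÷ 2 = 1913 remainder 1
1913 ÷ 2 = 956 remainder 1
956 ÷ 2 = 478 remainder 0
478 ÷ 2 = 239 remainder 0
239 ÷ 2 = 119 remainder 1
119 ÷ 2 = 59 remainder 1
59 ÷ 2 = 29 remainder 1
29 ÷ 2 = 14 remainder 1
14 ÷ 2 = 7 remainder 0
7 ÷ 2 = 3 remainder 1
3 ÷ 2 = 1 remainder 1
1 ÷ 2 = 0 remainder 1
Reading remainders bottom to top: 11101111001100011010



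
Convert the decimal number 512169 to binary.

Using repeated division by 2:
512169 ÷ 2 = 256084 remainder 1
256084 ÷ 2 = 128042 remainder 0
128042 ÷ 2 = 64021 remainder 0
64021 ÷ 2 = 32010 remainder 1
32010 ÷ 2 = 16005 remainder 0
16005 ÷ 2 = 8002 remainder 1
8002 ÷ 2 = 4001 remainder 0
4001 ÷ 2 = 2000 remainder 1
2000 ÷ 2 = 1000 remainder 0
1000 ÷ 2 = 500 remainder 0
500 ÷ 2 = 250 remainder 0
250 ÷ 2 = 125 remainder 0
125 ÷ 2 = 62 remainder 1
62 ÷ 2 = 31 remainder 0
31 ÷ 2 = 15 remainder 1
15 ÷ 2 = 7 remainder 1
7 ÷ 2 = 3 remainder 1
3 ÷ 2 = 1 remainder 1
1 ÷ 2 = 0 remainder 1
Reading remainders bottom to top: 1111101000010101001



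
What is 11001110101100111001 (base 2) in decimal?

Sum of powers of 2 for each 1-bit:
2^0 + 2^3 + 2^4 + 2^5 + 2^8 + 2^9 + 2^11 + 2^13 + 2^14 + 2^15 + 2^18 + 2^19
= 1 + 8 + 16 + 32 + 256 + 512 + 2048 + 8192 + 16384 + 32768 + 262144 + 524288
= 846649



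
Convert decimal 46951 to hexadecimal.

Using repeated division by 16 (digits 10–15 are A–F):
46951 ÷ 16 = 2934 remainder 7
2934 ÷ 16 = 183 remainder 6
183 ÷ 16 = 11 remainder 7
11 ÷ 16 = 0 remainder 11 (B)
Reading remainders bottom to top: B767



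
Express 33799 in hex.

Using repeated division by 16 (digits 10–15 are A–F):
33799 ÷ 16 = 2112 remainder 7
2112 ÷ 16 = 132 remainder 0
132 ÷ 16 = 8 remainder 4
8 ÷ 16 = 0 remainder 8
Reading remainders bottom to top: 8407



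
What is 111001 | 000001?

OR: 1 when either bit is 1
  111001
| 000001
--------
  111001
Decimal: 57 | 1 = 57



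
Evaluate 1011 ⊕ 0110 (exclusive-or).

XOR: 1 when bits differ
  1011
^ 0110
------
  1101
Decimal: 11 ^ 6 = 13



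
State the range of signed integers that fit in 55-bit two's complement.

For 55-bit two's complement:
Minimum: -2^54 = -18014398509481984
Maximum: 2^54 - 1 = 18014398509481983



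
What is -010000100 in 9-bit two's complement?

Original: 010000100
Step 1 - Invert all bits: 101111011
Step 2 - Add 1: 101111100
Verification: 010000100 + 101111100 = 1000000000; discarding the end carry (carry out of the top bit) leaves the 9-bit value 000000000, as required for x + (-x)



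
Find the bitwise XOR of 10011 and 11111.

XOR: 1 when bits differ
  10011
^ 11111
-------
  01100
Decimal: 19 ^ 31 = 12



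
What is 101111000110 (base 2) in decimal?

Sum of powers of 2 for each 1-bit:
2^1 + 2^2 + 2^6 + 2^7 + 2^8 + 2^9 + 2^11
= 2 + 4 + 64 + 128 + 256 + 512 + 2048
= 3014



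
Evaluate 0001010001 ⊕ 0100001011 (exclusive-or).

XOR: 1 when bits differ
  0001010001
^ 0100001011
------------
  0101011010
Decimal: 81 ^ 267 = 346



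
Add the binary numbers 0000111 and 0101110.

Add column by column from the right: bit + bit + carry-in; write the sum mod 2, carry 1 when the sum is 2 or 3.
carry:  0011100
        0000111
+       0101110
---------------
       00110101
(the carry out of the leftmost column, 0, becomes the leading bit)
Decimal check:
  0000111 = 4 + 2 + 1 = 7
  0101110 = 32 + 8 + 4 + 2 = 46
  7 + 46 = 53, and 00110101 = 32 + 16 + 4 + 1 = 53 ✓



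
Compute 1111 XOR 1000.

XOR: 1 when bits differ
  1111
^ 1000
------
  0111
Decimal: 15 ^ 8 = 7



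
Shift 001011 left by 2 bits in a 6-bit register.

Original: 001011 (decimal 11)
Shift left by 2 positions
Append 2 zeros on the right
Result: 101100 (decimal 44)
Equivalent: 11 << 2 = 11 × 2^2 = 44



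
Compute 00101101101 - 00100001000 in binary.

Method 1 - Direct subtraction (column by column from the right: bit − bit − borrow-in; if negative, add 2 and borrow 1 from the next column):
borrow: 00000000000
        00101101101
-       00100001000
-------------------
        00001100101

Method 2 - Add two's complement:
Two's complement of 00100001000: invert → 11011110111, add 1 → 11011111000
  00101101101
+ 11011111000
-------------
 100001100101  (end carry out of the top bit = 1)
Discarding the end carry: 00001100101
Decimal check:
  00101101101 = 256 + 64 + 32 + 8 + 4 + 1 = 365
  00100001000 = 256 + 8 = 264
  365 - 264 = 101, and 00001100101 = 64 + 32 + 4 + 1 = 101 ✓



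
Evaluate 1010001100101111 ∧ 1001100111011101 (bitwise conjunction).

AND: 1 only when both bits are 1
  1010001100101111
& 1001100111011101
------------------
  1000000100001101
Decimal: 41775 & 39389 = 33037



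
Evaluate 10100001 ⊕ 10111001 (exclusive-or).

XOR: 1 when bits differ
  10100001
^ 10111001
----------
  00011000
Decimal: 161 ^ 185 = 24



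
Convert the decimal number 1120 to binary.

Using repeated division by 2:
1120 ÷ 2 = 560 remainder 0
560 ÷ 2 = 280 remainder 0
280 ÷ 2 = 140 remainder 0
140 ÷ 2 = 70 remainder 0
70 ÷ 2 = 35 remainder 0
35 ÷ 2 = 17 remainder 1
17 ÷ 2 = 8 remainder 1
8 ÷ 2 = 4 remainder 0
4 ÷ 2 = 2 remainder 0
2 ÷ 2 = 1 remainder 0
1 ÷ 2 = 0 remainder 1
Reading remainders bottom to top: 10001100000



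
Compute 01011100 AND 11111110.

AND: 1 only when both bits are 1
  01011100
& 11111110
----------
  01011100
Decimal: 92 & 254 = 92



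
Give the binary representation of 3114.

Using repeated division by 2:
3114 ÷ 2 = 1557 remainder 0
1557 ÷ 2 = 778 remainder 1
778 ÷ 2 = 389 remainder 0
389 ÷ 2 = 194 remainder 1
194 ÷ 2 = 97 remainder 0
97 ÷ 2 = 48 remainder 1
48 ÷ 2 = 24 remainder 0
24 ÷ 2 = 12 remainder 0
12 ÷ 2 = 6 remainder 0
6 ÷ 2 = 3 remainder 0
3 ÷ 2 = 1 remainder 1
1 ÷ 2 = 0 remainder 1
Reading remainders bottom to top: 110000101010



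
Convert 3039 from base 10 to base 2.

Using repeated division by 2:
3039 ÷ 2 = 1519 remainder 1
1519 ÷ 2 = 759 remainder 1
759 ÷ 2 = 379 remainder 1
379 ÷ 2 = 189 remainder 1
189 ÷ 2 = 94 remainder 1
94 ÷ 2 = 47 remainder 0
47 ÷ 2 = 23 remainder 1
23 ÷ 2 = 11 remainder 1
11 ÷ 2 = 5 remainder 1
5 ÷ 2 = 2 remainder 1
2 ÷ 2 = 1 remainder 0
1 ÷ 2 = 0 remainder 1
Reading remainders bottom to top: 101111011111



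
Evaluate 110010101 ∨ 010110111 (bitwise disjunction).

OR: 1 when either bit is 1
  110010101
| 010110111
-----------
  110110111
Decimal: 405 | 183 = 439



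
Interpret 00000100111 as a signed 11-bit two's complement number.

Binary: 00000100111
Sign bit: 0 (non-negative)
Read directly as an unsigned value:
00000100111 = 32 + 4 + 2 + 1 = 39
Value: 39



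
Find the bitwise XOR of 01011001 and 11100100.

XOR: 1 when bits differ
  01011001
^ 11100100
----------
  10111101
Decimal: 89 ^ 228 = 189



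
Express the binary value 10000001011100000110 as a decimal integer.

Sum of powers of 2 for each 1-bit:
2^1 + 2^2 + 2^8 + 2^9 + 2^10 + 2^12 + 2^19
= 2 + 4 + 256 + 512 + 1024 + 4096 + 524288
= 530182



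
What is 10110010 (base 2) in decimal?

Sum of powers of 2 for each 1-bit:
2^1 + 2^4 + 2^5 + 2^7
= 2 + 16 + 32 + 128
= 178



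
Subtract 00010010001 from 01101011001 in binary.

Method 1 - Direct subtraction (column by column from the right: bit − bit − borrow-in; if negative, add 2 and borrow 1 from the next column):
borrow: 00100000000
        01101011001
-       00010010001
-------------------
        01011001000

Method 2 - Add two's complement:
Two's complement of 00010010001: invert → 11101101110, add 1 → 11101101111
  01101011001
+ 11101101111
-------------
 101011001000  (end carry out of the top bit = 1)
Discarding the end carry: 01011001000
Decimal check:
  01101011001 = 512 + 256 + 64 + 16 + 8 + 1 = 857
  00010010001 = 128 + 16 + 1 = 145
  857 - 145 = 712, and 01011001000 = 512 + 128 + 64 + 8 = 712 ✓



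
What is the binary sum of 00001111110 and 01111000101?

Add column by column from the right: bit + bit + carry-in; write the sum mod 2, carry 1 when the sum is 2 or 3.
carry:  11111111000
        00001111110
+       01111000101
-------------------
       010001000011
(the carry out of the leftmost column, 0, becomes the leading bit)
Decimal check:
  00001111110 = 64 + 32 + 16 + 8 + 4 + 2 = 126
  01111000101 = 512 + 256 + 128 + 64 + 4 + 1 = 965
  126 + 965 = 1091, and 010001000011 = 1024 + 64 + 2 + 1 = 1091 ✓



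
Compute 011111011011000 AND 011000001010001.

AND: 1 only when both bits are 1
  011111011011000
& 011000001010001
-----------------
  011000001010000
Decimal: 16088 & 12369 = 12368



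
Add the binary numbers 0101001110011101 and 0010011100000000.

Add column by column from the right: bit + bit + carry-in; write the sum mod 2, carry 1 when the sum is 2 or 3.
carry:  0000111000000000
        0101001110011101
+       0010011100000000
------------------------
       00111101010011101
(the carry out of the leftmost column, 0, becomes the leading bit)
Decimal check:
  0101001110011101 = 16384 + 4096 + 512 + 256 + 128 + 16 + 8 + 4 + 1 = 21405
  0010011100000000 = 8192 + 1024 + 512 + 256 = 9984
  21405 + 9984 = 31389, and 00111101010011101 = 16384 + 8192 + 4096 + 2048 + 512 + 128 + 16 + 8 + 4 + 1 = 31389 ✓

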